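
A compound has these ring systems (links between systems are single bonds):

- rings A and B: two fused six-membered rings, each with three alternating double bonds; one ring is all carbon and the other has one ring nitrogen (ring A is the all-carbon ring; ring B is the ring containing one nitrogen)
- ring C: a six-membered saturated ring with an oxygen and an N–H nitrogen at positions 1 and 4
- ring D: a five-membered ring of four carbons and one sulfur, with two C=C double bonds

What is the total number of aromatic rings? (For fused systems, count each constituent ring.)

3

Rings A and B form a fused bicyclic system (with one nitrogen) with 10 sp² atoms and 10 π electrons from ring double bonds. 10 = 4(2)+2, so the system is aromatic and both rings count as aromatic (quinoline).
Ring C has only sp³ atoms, so it is not fully conjugated — not aromatic (morpholine).
Ring D is fully conjugated (every ring atom contributes a p orbital); 2 ring double bonds (4 π electrons) plus a heteroatom lone pair (2) give 6 π electrons. 6 = 4(1)+2, so ring D is aromatic (thiophene).
Aromatic: A, B, D. Total: 3.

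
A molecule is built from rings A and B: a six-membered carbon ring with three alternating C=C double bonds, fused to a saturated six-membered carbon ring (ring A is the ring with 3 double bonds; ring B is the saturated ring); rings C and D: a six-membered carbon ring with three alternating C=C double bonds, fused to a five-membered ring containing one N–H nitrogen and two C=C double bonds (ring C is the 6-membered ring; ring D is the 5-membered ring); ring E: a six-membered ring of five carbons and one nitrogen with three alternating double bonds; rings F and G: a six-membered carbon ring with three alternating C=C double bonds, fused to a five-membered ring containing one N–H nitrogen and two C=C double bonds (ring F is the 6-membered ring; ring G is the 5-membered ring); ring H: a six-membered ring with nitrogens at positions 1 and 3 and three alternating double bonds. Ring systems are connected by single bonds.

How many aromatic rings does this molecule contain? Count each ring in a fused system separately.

Ring A is planar and fully conjugated; 3 ring double bonds give 6 π electrons. Since 6 = 4n+2 (n=1), ring A is aromatic (benzene ring).
Ring B has four sp³ carbons, so it is not fully conjugated — not aromatic (cyclohexane ring).
Rings C and D form a fused bicyclic system (with one N–H) with 9 sp² atoms and 10 π electrons from ring double bonds plus a heteroatom lone pair. 10 = 4(2)+2, so the system is aromatic and both rings count as aromatic (indole).
Ring E has a continuous p-orbital overlap around the ring; 3 ring double bonds give 6 π electrons. 6 = 4(1)+2, so ring E is aromatic (pyridine).
Rings F and G form a fused bicyclic system (with one N–H) with 9 sp² atoms and 10 π electrons from ring double bonds plus a heteroatom lone pair. 10 = 4(2)+2, so the system is aromatic and both rings count as aromatic (indole).
Ring H is planar and fully conjugated; 3 ring double bonds give 6 π electrons. That satisfies 4n+2 with n=1, so ring H is aromatic (pyrimidine).
Aromatic: A, C, D, E, F, G, H. Total: 7.

7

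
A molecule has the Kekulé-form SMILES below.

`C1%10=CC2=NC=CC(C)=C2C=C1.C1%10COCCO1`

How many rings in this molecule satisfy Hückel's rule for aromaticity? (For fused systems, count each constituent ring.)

2

The SMILES encodes two fused six-membered rings, each with three alternating double bonds; one ring is all carbon and the other has one ring nitrogen; a six-membered saturated ring with oxygens at positions 1 and 4.
The fused 6/6-membered bicyclic (with one nitrogen) is a single π system with 10 sp² atoms and 10 π electrons from ring double bonds. 10 = 4(2)+2, so the system is aromatic and both rings count as aromatic (quinoline).
The 6-membered ring with two oxygens (1,4) has only sp³ atoms, so it is not fully conjugated — not aromatic (1,4-dioxane).
2 of the 3 rings are aromatic. Total: 2.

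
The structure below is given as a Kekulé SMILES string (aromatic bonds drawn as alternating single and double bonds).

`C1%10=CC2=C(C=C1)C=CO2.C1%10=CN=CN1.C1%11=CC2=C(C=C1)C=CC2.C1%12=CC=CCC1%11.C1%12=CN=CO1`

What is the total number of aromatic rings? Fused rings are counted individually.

5

The SMILES encodes a six-membered carbon ring with three alternating C=C double bonds, fused to a five-membered ring containing one oxygen and two C=C double bonds; a five-membered ring with nitrogens at positions 1 and 3 (one bearing H, one in a C=N bond) and two double bonds; a six-membered carbon ring with three alternating C=C double bonds, fused to a five-membered carbon ring containing one C=C double bond and one sp³ carbon; a six-membered carbon ring with two conjugated C=C double bonds and two sp³ carbons; a five-membered ring with an oxygen at position 1 and a nitrogen at position 3 (in a C=N bond), with two double bonds.
The fused 6/5-membered bicyclic (with one oxygen) is a single π system with 9 sp² atoms and 10 π electrons from ring double bonds plus a heteroatom lone pair. 10 = 4(2)+2, so the system is aromatic and both rings count as aromatic (benzofuran).
The 5-membered ring with two nitrogens (one N–H, one =N–) has a continuous p-orbital overlap around the ring; 2 ring double bonds (4 π electrons) plus a heteroatom lone pair (2) give 6 π electrons. Since 6 = 4n+2 (n=1), it is aromatic (imidazole).
The 6-membered ring has a continuous p-orbital overlap around the ring; 3 ring double bonds give 6 π electrons. Since 6 = 4n+2 (n=1), it is aromatic (benzene ring).
The 5-membered ring has one sp³ carbon, so it is not fully conjugated — not aromatic (cyclopentene ring).
The second 6-membered ring has two sp³ carbons, so it is not fully conjugated — not aromatic (1,3-cyclohexadiene).
The 5-membered ring with one oxygen and one =N– is planar and fully conjugated; 2 ring double bonds (4 π electrons) plus a heteroatom lone pair (2) give 6 π electrons. That satisfies 4n+2 with n=1, so it is aromatic (oxazole).
5 of the 7 rings are aromatic. Total: 5.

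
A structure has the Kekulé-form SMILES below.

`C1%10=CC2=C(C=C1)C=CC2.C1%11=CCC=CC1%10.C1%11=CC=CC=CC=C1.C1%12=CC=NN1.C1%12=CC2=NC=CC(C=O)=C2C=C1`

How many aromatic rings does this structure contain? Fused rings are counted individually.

4

The SMILES encodes a six-membered carbon ring with three alternating C=C double bonds, fused to a five-membered carbon ring containing one C=C double bond and one sp³ carbon; a six-membered carbon ring with two isolated C=C double bonds and two sp³ carbons; an eight-membered carbon ring with four alternating C=C double bonds; a five-membered ring with two adjacent nitrogens (one bearing H, one in a double bond) and two double bonds; two fused six-membered rings, each with three alternating double bonds; one ring is all carbon and the other has one ring nitrogen.
The 6-membered ring has a continuous p-orbital overlap around the ring; 3 ring double bonds give 6 π electrons. Since 6 = 4n+2 (n=1), it is aromatic (benzene ring).
The 5-membered ring has one sp³ carbon, so it is not fully conjugated — not aromatic (cyclopentene ring).
The second 6-membered ring has two sp³ carbons, so it is not fully conjugated — not aromatic (1,4-cyclohexadiene).
The 8-membered ring has only sp² ring atoms; a planar conformation would have a fully conjugated π system of 8 electrons. But 8 = 4(2), which is 4n not 4n+2, so it is not aromatic (cyclooctatetraene) — cyclooctatetraene distorts into a non-planar tub to avoid antiaromaticity.
The 5-membered ring with two adjacent nitrogens (one N–H, one =N–) has a continuous p-orbital overlap around the ring; 2 ring double bonds (4 π electrons) plus a heteroatom lone pair (2) give 6 π electrons. Since 6 = 4n+2 (n=1), it is aromatic (pyrazole).
The fused 6/6-membered bicyclic (with one nitrogen) is a single π system with 10 sp² atoms and 10 π electrons from ring double bonds. 10 = 4(2)+2, so the system is aromatic and both rings count as aromatic (quinoline).
4 of the 7 rings are aromatic. Total: 4.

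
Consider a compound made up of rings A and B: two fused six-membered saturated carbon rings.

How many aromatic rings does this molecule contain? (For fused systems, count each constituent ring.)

Ring A has only sp³ atoms, so it is not fully conjugated — not aromatic (cyclohexane ring).
Ring B has only sp³ atoms, so it is not fully conjugated — not aromatic (cyclohexane ring).
No ring is aromatic. Total: 0.

0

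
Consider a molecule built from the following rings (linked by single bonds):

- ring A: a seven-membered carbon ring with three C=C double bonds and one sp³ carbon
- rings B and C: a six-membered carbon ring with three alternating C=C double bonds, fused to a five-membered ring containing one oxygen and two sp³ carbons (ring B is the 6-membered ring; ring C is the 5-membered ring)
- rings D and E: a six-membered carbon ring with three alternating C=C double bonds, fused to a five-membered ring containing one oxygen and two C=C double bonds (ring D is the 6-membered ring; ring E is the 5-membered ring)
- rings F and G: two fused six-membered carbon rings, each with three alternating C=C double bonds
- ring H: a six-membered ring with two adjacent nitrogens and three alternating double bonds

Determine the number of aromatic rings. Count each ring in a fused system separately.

Ring A has one sp³ carbon, so it is not fully conjugated — not aromatic (cycloheptatriene).
Ring B is fully conjugated (every ring atom contributes a p orbital); 3 ring double bonds give 6 π electrons. Since 6 = 4n+2 (n=1), ring B is aromatic (benzene ring).
Ring C has two sp³ carbons, so it is not fully conjugated — not aromatic (oxolane ring).
Rings D and E form a fused bicyclic system (with one oxygen) with 9 sp² atoms and 10 π electrons from ring double bonds plus a heteroatom lone pair. 10 = 4(2)+2, so the system is aromatic and both rings count as aromatic (benzofuran).
Rings F and G form a fused bicyclic system with 10 sp² atoms and 10 π electrons from ring double bonds. 10 = 4(2)+2, so the system is aromatic and both rings count as aromatic (naphthalene).
Ring H is planar and fully conjugated; 3 ring double bonds give 6 π electrons. Since 6 = 4n+2 (n=1), ring H is aromatic (pyridazine).
Aromatic: B, D, E, F, G, H. Total: 6.

6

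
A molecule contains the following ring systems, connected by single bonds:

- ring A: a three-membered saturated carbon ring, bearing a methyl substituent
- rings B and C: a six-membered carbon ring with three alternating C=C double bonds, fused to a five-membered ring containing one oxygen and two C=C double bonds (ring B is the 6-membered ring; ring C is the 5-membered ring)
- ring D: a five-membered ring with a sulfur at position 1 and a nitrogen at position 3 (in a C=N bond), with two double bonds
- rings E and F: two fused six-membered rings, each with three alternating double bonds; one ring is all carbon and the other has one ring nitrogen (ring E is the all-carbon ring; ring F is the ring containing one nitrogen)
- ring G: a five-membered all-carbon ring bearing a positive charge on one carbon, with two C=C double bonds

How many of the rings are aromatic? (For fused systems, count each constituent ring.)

Ring A has only sp³ atoms, so it is not fully conjugated — not aromatic (cyclopropane).
Rings B and C form a fused bicyclic system (with one oxygen) with 9 sp² atoms and 10 π electrons from ring double bonds plus a heteroatom lone pair. 10 = 4(2)+2, so the system is aromatic and both rings count as aromatic (benzofuran).
Ring D is fully conjugated (every ring atom contributes a p orbital); 2 ring double bonds (4 π electrons) plus a heteroatom lone pair (2) give 6 π electrons. That satisfies 4n+2 with n=1, so ring D is aromatic (thiazole).
Rings E and F form a fused bicyclic system (with one nitrogen) with 10 sp² atoms and 10 π electrons from ring double bonds. 10 = 4(2)+2, so the system is aromatic and both rings count as aromatic (quinoline).
Ring G has only sp² ring atoms; a planar conformation would have a fully conjugated π system of 4 electrons. But 4 = 4(1), which is 4n not 4n+2, so ring G is not aromatic (cyclopentadienyl cation).
Aromatic: B, C, D, E, F. Total: 5.

5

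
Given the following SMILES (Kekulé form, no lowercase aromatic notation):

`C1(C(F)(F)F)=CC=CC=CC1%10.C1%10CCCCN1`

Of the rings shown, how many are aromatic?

0

The SMILES encodes a seven-membered carbon ring with three C=C double bonds and one sp³ carbon; a six-membered saturated ring of five carbons and one N–H nitrogen.
The 7-membered ring has one sp³ carbon, so it is not fully conjugated — not aromatic (cycloheptatriene).
The 6-membered ring with one N–H has only sp³ atoms, so it is not fully conjugated — not aromatic (piperidine).
None of the rings are aromatic. Total: 0.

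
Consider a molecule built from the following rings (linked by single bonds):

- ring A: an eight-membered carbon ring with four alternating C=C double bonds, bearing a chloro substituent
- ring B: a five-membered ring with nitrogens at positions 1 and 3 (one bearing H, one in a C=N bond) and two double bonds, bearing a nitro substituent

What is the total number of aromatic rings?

Ring A has only sp² ring atoms; a planar conformation would have a fully conjugated π system of 8 electrons. But 8 = 4(2), which is 4n not 4n+2, so ring A is not aromatic (cyclooctatetraene) — cyclooctatetraene distorts into a non-planar tub to avoid antiaromaticity.
Ring B is fully conjugated (every ring atom contributes a p orbital); 2 ring double bonds (4 π electrons) plus a heteroatom lone pair (2) give 6 π electrons. That satisfies 4n+2 with n=1, so ring B is aromatic (imidazole).
Aromatic: B. Total: 1.

1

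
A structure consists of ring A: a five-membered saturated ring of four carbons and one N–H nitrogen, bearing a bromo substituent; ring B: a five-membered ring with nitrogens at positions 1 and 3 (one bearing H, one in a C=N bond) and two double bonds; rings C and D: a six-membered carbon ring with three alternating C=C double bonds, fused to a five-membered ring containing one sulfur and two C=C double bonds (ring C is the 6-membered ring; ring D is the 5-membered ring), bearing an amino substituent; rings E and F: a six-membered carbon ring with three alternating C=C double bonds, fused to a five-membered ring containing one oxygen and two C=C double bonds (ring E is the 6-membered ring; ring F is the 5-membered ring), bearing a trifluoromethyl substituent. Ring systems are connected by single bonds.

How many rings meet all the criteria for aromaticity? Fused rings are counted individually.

5

Ring A has only sp³ atoms, so it is not fully conjugated — not aromatic (pyrrolidine).
Ring B has a continuous p-orbital overlap around the ring; 2 ring double bonds (4 π electrons) plus a heteroatom lone pair (2) give 6 π electrons. 6 = 4(1)+2, so ring B is aromatic (imidazole).
Rings C and D form a fused bicyclic system (with one sulfur) with 9 sp² atoms and 10 π electrons from ring double bonds plus a heteroatom lone pair. 10 = 4(2)+2, so the system is aromatic and both rings count as aromatic (benzothiophene).
Rings E and F form a fused bicyclic system (with one oxygen) with 9 sp² atoms and 10 π electrons from ring double bonds plus a heteroatom lone pair. 10 = 4(2)+2, so the system is aromatic and both rings count as aromatic (benzofuran).
Aromatic: B, C, D, E, F. Total: 5.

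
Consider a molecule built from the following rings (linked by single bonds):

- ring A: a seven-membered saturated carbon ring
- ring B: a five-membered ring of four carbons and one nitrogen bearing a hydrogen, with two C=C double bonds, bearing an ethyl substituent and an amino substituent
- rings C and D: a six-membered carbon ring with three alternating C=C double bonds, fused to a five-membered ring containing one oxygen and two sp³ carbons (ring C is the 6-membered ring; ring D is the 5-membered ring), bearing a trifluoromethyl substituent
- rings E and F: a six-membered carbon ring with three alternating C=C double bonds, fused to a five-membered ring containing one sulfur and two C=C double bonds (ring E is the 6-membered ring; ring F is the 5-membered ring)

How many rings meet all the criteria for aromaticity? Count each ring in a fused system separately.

Ring A has only sp³ atoms, so it is not fully conjugated — not aromatic (cycloheptane).
Ring B is planar and fully conjugated; 2 ring double bonds (4 π electrons) plus a heteroatom lone pair (2) give 6 π electrons. That satisfies 4n+2 with n=1, so ring B is aromatic (pyrrole).
Ring C is fully conjugated (every ring atom contributes a p orbital); 3 ring double bonds give 6 π electrons. That satisfies 4n+2 with n=1, so ring C is aromatic (benzene ring).
Ring D has two sp³ carbons, so it is not fully conjugated — not aromatic (oxolane ring).
Rings E and F form a fused bicyclic system (with one sulfur) with 9 sp² atoms and 10 π electrons from ring double bonds plus a heteroatom lone pair. 10 = 4(2)+2, so the system is aromatic and both rings count as aromatic (benzothiophene).
Aromatic: B, C, E, F. Total: 4.

4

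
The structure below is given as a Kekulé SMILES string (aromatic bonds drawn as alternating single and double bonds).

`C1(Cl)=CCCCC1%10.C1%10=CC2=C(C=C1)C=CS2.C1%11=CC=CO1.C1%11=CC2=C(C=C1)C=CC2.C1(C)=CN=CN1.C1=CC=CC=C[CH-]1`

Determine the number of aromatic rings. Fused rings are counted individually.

The SMILES encodes a six-membered carbon ring with one C=C double bond; a six-membered carbon ring with three alternating C=C double bonds, fused to a five-membered ring containing one sulfur and two C=C double bonds; a five-membered ring of four carbons and one oxygen, with two C=C double bonds; a six-membered carbon ring with three alternating C=C double bonds, fused to a five-membered carbon ring containing one C=C double bond and one sp³ carbon; a five-membered ring with nitrogens at positions 1 and 3 (one bearing H, one in a C=N bond) and two double bonds; a seven-membered all-carbon ring bearing a negative charge on one carbon, with three C=C double bonds.
The 6-membered ring has four sp³ carbons, so it is not fully conjugated — not aromatic (cyclohexene).
The fused 6/5-membered bicyclic (with one sulfur) is a single π system with 9 sp² atoms and 10 π electrons from ring double bonds plus a heteroatom lone pair. 10 = 4(2)+2, so the system is aromatic and both rings count as aromatic (benzothiophene).
The 5-membered ring with one oxygen is planar and fully conjugated; 2 ring double bonds (4 π electrons) plus a heteroatom lone pair (2) give 6 π electrons. That satisfies 4n+2 with n=1, so it is aromatic (furan).
The second 6-membered ring has a continuous p-orbital overlap around the ring; 3 ring double bonds give 6 π electrons. That satisfies 4n+2 with n=1, so it is aromatic (benzene ring).
The 5-membered ring has one sp³ carbon, so it is not fully conjugated — not aromatic (cyclopentene ring).
The 5-membered ring with two nitrogens (one N–H, one =N–) is fully conjugated (every ring atom contributes a p orbital); 2 ring double bonds (4 π electrons) plus a heteroatom lone pair (2) give 6 π electrons. Since 6 = 4n+2 (n=1), it is aromatic (imidazole).
The 7-membered ring has only sp² ring atoms; a planar conformation would have a fully conjugated π system of 8 electrons. But 8 = 4(2), which is 4n not 4n+2, so it is not aromatic (cycloheptatrienyl anion).
5 of the 8 rings are aromatic. Total: 5.

5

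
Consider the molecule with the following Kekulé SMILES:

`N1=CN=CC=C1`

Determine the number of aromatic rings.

1

The SMILES encodes a six-membered ring with nitrogens at positions 1 and 3 and three alternating double bonds.
The 6-membered ring with two nitrogens (1,3) is fully conjugated (every ring atom contributes a p orbital); 3 ring double bonds give 6 π electrons. Since 6 = 4n+2 (n=1), it is aromatic (pyrimidine).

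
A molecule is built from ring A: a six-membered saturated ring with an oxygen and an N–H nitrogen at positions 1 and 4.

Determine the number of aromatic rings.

0

Ring A has only sp³ atoms, so it is not fully conjugated — not aromatic (morpholine).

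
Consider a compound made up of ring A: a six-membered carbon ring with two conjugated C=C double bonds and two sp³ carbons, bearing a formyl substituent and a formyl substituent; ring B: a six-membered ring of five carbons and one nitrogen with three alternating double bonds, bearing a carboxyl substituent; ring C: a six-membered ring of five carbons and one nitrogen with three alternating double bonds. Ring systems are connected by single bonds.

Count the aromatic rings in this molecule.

Ring A has two sp³ carbons, so it is not fully conjugated — not aromatic (1,3-cyclohexadiene).
Ring B is planar and fully conjugated; 3 ring double bonds give 6 π electrons. 6 = 4(1)+2, so ring B is aromatic (pyridine).
Ring C has a continuous p-orbital overlap around the ring; 3 ring double bonds give 6 π electrons. That satisfies 4n+2 with n=1, so ring C is aromatic (pyridine).
Aromatic: B, C. Total: 2.

2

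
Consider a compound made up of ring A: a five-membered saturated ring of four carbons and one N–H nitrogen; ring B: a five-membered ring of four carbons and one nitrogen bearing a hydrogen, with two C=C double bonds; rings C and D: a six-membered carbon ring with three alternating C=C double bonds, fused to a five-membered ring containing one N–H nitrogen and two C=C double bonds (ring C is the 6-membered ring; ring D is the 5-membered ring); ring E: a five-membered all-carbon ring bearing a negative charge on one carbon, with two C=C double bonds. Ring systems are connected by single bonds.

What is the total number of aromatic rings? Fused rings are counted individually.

4

Ring A has only sp³ atoms, so it is not fully conjugated — not aromatic (pyrrolidine).
Ring B is fully conjugated (every ring atom contributes a p orbital); 2 ring double bonds (4 π electrons) plus a heteroatom lone pair (2) give 6 π electrons. Since 6 = 4n+2 (n=1), ring B is aromatic (pyrrole).
Rings C and D form a fused bicyclic system (with one N–H) with 9 sp² atoms and 10 π electrons from ring double bonds plus a heteroatom lone pair. 10 = 4(2)+2, so the system is aromatic and both rings count as aromatic (indole).
Ring E is fully conjugated (every ring atom contributes a p orbital); 2 ring double bonds (4 π electrons) plus the carbanion lone pair (2) give 6 π electrons. 6 = 4(1)+2, so ring E is aromatic (cyclopentadienyl anion).
Aromatic: B, C, D, E. Total: 4.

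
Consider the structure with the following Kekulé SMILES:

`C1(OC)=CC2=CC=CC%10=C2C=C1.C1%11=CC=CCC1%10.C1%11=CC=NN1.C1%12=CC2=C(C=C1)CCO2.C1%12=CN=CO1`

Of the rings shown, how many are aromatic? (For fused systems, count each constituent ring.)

5

The SMILES encodes two fused six-membered carbon rings, each with three alternating C=C double bonds; a six-membered carbon ring with two conjugated C=C double bonds and two sp³ carbons; a five-membered ring with two adjacent nitrogens (one bearing H, one in a double bond) and two double bonds; a six-membered carbon ring with three alternating C=C double bonds, fused to a five-membered ring containing one oxygen and two sp³ carbons; a five-membered ring with an oxygen at position 1 and a nitrogen at position 3 (in a C=N bond), with two double bonds.
The fused 6/6-membered bicyclic is a single π system with 10 sp² atoms and 10 π electrons from ring double bonds. 10 = 4(2)+2, so the system is aromatic and both rings count as aromatic (naphthalene).
The 6-membered ring has two sp³ carbons, so it is not fully conjugated — not aromatic (1,3-cyclohexadiene).
The 5-membered ring with two adjacent nitrogens (one N–H, one =N–) has a continuous p-orbital overlap around the ring; 2 ring double bonds (4 π electrons) plus a heteroatom lone pair (2) give 6 π electrons. That satisfies 4n+2 with n=1, so it is aromatic (pyrazole).
The second 6-membered ring is planar and fully conjugated; 3 ring double bonds give 6 π electrons. That satisfies 4n+2 with n=1, so it is aromatic (benzene ring).
The 5-membered ring with one oxygen has two sp³ carbons, so it is not fully conjugated — not aromatic (oxolane ring).
The 5-membered ring with one oxygen and one =N– has a continuous p-orbital overlap around the ring; 2 ring double bonds (4 π electrons) plus a heteroatom lone pair (2) give 6 π electrons. Since 6 = 4n+2 (n=1), it is aromatic (oxazole).
5 of the 7 rings are aromatic. Total: 5.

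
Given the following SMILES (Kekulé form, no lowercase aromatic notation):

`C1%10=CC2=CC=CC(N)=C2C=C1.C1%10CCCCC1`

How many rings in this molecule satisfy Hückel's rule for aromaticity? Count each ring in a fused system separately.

The SMILES encodes two fused six-membered carbon rings, each with three alternating C=C double bonds; a six-membered saturated carbon ring.
The fused 6/6-membered bicyclic is a single π system with 10 sp² atoms and 10 π electrons from ring double bonds. 10 = 4(2)+2, so the system is aromatic and both rings count as aromatic (naphthalene).
The 6-membered ring has only sp³ atoms, so it is not fully conjugated — not aromatic (cyclohexane).
2 of the 3 rings are aromatic. Total: 2.

2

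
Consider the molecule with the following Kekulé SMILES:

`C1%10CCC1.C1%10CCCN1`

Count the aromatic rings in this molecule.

The SMILES encodes a four-membered saturated carbon ring; a five-membered saturated ring of four carbons and one N–H nitrogen.
The 4-membered ring has only sp³ atoms, so it is not fully conjugated — not aromatic (cyclobutane).
The 5-membered ring with one N–H has only sp³ atoms, so it is not fully conjugated — not aromatic (pyrrolidine).
None of the rings are aromatic. Total: 0.

0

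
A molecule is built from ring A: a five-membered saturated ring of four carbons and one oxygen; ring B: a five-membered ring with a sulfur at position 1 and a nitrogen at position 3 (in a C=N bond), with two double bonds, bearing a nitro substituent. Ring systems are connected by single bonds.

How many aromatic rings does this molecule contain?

1

Ring A has only sp³ atoms, so it is not fully conjugated — not aromatic (tetrahydrofuran).
Ring B is planar and fully conjugated; 2 ring double bonds (4 π electrons) plus a heteroatom lone pair (2) give 6 π electrons. 6 = 4(1)+2, so ring B is aromatic (thiazole).
Aromatic: B. Total: 1.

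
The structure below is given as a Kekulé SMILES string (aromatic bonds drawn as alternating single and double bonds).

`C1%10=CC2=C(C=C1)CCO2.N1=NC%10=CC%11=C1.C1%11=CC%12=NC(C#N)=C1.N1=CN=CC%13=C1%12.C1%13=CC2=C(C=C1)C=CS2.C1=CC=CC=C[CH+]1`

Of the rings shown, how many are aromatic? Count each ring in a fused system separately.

7

The SMILES encodes a six-membered carbon ring with three alternating C=C double bonds, fused to a five-membered ring containing one oxygen and two sp³ carbons; a six-membered ring with two adjacent nitrogens and three alternating double bonds; a six-membered ring of five carbons and one nitrogen with three alternating double bonds; a six-membered ring with nitrogens at positions 1 and 3 and three alternating double bonds; a six-membered carbon ring with three alternating C=C double bonds, fused to a five-membered ring containing one sulfur and two C=C double bonds; a seven-membered all-carbon ring bearing a positive charge on one carbon, with three C=C double bonds.
The 6-membered ring has a continuous p-orbital overlap around the ring; 3 ring double bonds give 6 π electrons. 6 = 4(1)+2, so it is aromatic (benzene ring).
The 5-membered ring with one oxygen has two sp³ carbons, so it is not fully conjugated — not aromatic (oxolane ring).
The 6-membered ring with two nitrogens (1,2) is fully conjugated (every ring atom contributes a p orbital); 3 ring double bonds give 6 π electrons. 6 = 4(1)+2, so it is aromatic (pyridazine).
The 6-membered ring with one nitrogen is planar and fully conjugated; 3 ring double bonds give 6 π electrons. Since 6 = 4n+2 (n=1), it is aromatic (pyridine).
The 6-membered ring with two nitrogens (1,3) is fully conjugated (every ring atom contributes a p orbital); 3 ring double bonds give 6 π electrons. 6 = 4(1)+2, so it is aromatic (pyrimidine).
The fused 6/5-membered bicyclic (with one sulfur) is a single π system with 9 sp² atoms and 10 π electrons from ring double bonds plus a heteroatom lone pair. 10 = 4(2)+2, so the system is aromatic and both rings count as aromatic (benzothiophene).
The 7-membered ring is fully conjugated (every ring atom contributes a p orbital); 3 ring double bonds (6 π electrons) plus the carbocation's empty p orbital (0, but keeps the ring conjugated) give 6 π electrons. 6 = 4(1)+2, so it is aromatic (tropylium cation).
7 of the 8 rings are aromatic. Total: 7.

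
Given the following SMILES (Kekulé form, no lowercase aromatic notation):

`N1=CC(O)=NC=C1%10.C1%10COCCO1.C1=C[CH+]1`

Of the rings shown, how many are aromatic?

The SMILES encodes a six-membered ring with nitrogens at positions 1 and 4 and three alternating double bonds; a six-membered saturated ring with oxygens at positions 1 and 4; a three-membered all-carbon ring bearing a positive charge on one carbon, with one C=C double bond.
The 6-membered ring with two nitrogens (1,4) is planar and fully conjugated; 3 ring double bonds give 6 π electrons. That satisfies 4n+2 with n=1, so it is aromatic (pyrazine).
The 6-membered ring with two oxygens (1,4) has only sp³ atoms, so it is not fully conjugated — not aromatic (1,4-dioxane).
The 3-membered ring has a continuous p-orbital overlap around the ring; 1 ring double bond (2 π electrons) plus the carbocation's empty p orbital (0, but keeps the ring conjugated) give 2 π electrons. Since 2 = 4n+2 (n=0), it is aromatic (cyclopropenyl cation).
2 of the 3 rings are aromatic. Total: 2.

2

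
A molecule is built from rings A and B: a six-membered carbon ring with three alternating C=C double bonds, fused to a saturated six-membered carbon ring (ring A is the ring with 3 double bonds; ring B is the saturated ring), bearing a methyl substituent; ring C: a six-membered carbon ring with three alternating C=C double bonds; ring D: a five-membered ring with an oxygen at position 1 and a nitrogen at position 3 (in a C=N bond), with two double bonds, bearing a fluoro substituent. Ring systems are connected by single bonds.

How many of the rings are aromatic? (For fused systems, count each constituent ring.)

Ring A is planar and fully conjugated; 3 ring double bonds give 6 π electrons. That satisfies 4n+2 with n=1, so ring A is aromatic (benzene ring).
Ring B has four sp³ carbons, so it is not fully conjugated — not aromatic (cyclohexane ring).
Ring C is fully conjugated (every ring atom contributes a p orbital); 3 ring double bonds give 6 π electrons. Since 6 = 4n+2 (n=1), ring C is aromatic (benzene).
Ring D has a continuous p-orbital overlap around the ring; 2 ring double bonds (4 π electrons) plus a heteroatom lone pair (2) give 6 π electrons. Since 6 = 4n+2 (n=1), ring D is aromatic (oxazole).
Aromatic: A, C, D. Total: 3.

3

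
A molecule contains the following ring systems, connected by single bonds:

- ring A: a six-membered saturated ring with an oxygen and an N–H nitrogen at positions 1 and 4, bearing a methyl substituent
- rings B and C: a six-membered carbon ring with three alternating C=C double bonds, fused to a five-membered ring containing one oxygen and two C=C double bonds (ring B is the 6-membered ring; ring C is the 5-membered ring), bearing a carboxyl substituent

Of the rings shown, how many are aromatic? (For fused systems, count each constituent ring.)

2

Ring A has only sp³ atoms, so it is not fully conjugated — not aromatic (morpholine).
Rings B and C form a fused bicyclic system (with one oxygen) with 9 sp² atoms and 10 π electrons from ring double bonds plus a heteroatom lone pair. 10 = 4(2)+2, so the system is aromatic and both rings count as aromatic (benzofuran).
Aromatic: B, C. Total: 2.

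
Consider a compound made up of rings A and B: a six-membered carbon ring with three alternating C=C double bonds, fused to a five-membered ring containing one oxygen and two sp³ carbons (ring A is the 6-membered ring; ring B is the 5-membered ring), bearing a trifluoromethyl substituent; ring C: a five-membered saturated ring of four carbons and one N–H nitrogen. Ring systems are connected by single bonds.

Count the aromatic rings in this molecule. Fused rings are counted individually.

Ring A has a continuous p-orbital overlap around the ring; 3 ring double bonds give 6 π electrons. Since 6 = 4n+2 (n=1), ring A is aromatic (benzene ring).
Ring B has two sp³ carbons, so it is not fully conjugated — not aromatic (oxolane ring).
Ring C has only sp³ atoms, so it is not fully conjugated — not aromatic (pyrrolidine).
Aromatic: A. Total: 1.

1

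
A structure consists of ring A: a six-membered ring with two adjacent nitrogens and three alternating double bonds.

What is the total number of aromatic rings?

Ring A is planar and fully conjugated; 3 ring double bonds give 6 π electrons. That satisfies 4n+2 with n=1, so ring A is aromatic (pyridazine).

1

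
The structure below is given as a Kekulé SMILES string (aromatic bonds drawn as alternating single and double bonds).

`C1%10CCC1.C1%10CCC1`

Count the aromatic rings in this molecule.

The SMILES encodes a four-membered saturated carbon ring; a four-membered saturated carbon ring.
The 4-membered ring has only sp³ atoms, so it is not fully conjugated — not aromatic (cyclobutane).
The second 4-membered ring has only sp³ atoms, so it is not fully conjugated — not aromatic (cyclobutane).
None of the rings are aromatic. Total: 0.

0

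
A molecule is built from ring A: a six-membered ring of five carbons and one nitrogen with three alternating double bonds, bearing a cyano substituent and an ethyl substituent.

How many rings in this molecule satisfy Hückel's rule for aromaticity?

Ring A has a continuous p-orbital overlap around the ring; 3 ring double bonds give 6 π electrons. Since 6 = 4n+2 (n=1), ring A is aromatic (pyridine).

1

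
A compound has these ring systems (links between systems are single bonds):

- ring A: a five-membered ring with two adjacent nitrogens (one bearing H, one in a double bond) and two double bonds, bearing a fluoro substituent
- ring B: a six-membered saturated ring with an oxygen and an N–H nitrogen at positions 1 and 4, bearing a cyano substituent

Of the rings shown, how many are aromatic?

Ring A is planar and fully conjugated; 2 ring double bonds (4 π electrons) plus a heteroatom lone pair (2) give 6 π electrons. Since 6 = 4n+2 (n=1), ring A is aromatic (pyrazole).
Ring B has only sp³ atoms, so it is not fully conjugated — not aromatic (morpholine).
Aromatic: A. Total: 1.

1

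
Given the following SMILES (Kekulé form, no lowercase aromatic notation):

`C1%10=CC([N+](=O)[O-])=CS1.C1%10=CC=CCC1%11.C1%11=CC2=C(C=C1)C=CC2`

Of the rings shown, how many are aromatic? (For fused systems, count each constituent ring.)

2

The SMILES encodes a five-membered ring of four carbons and one sulfur, with two C=C double bonds; a six-membered carbon ring with two conjugated C=C double bonds and two sp³ carbons; a six-membered carbon ring with three alternating C=C double bonds, fused to a five-membered carbon ring containing one C=C double bond and one sp³ carbon.
The 5-membered ring with one sulfur has a continuous p-orbital overlap around the ring; 2 ring double bonds (4 π electrons) plus a heteroatom lone pair (2) give 6 π electrons. Since 6 = 4n+2 (n=1), it is aromatic (thiophene).
The 6-membered ring has two sp³ carbons, so it is not fully conjugated — not aromatic (1,3-cyclohexadiene).
The second 6-membered ring is fully conjugated (every ring atom contributes a p orbital); 3 ring double bonds give 6 π electrons. Since 6 = 4n+2 (n=1), it is aromatic (benzene ring).
The 5-membered ring has one sp³ carbon, so it is not fully conjugated — not aromatic (cyclopentene ring).
2 of the 4 rings are aromatic. Total: 2.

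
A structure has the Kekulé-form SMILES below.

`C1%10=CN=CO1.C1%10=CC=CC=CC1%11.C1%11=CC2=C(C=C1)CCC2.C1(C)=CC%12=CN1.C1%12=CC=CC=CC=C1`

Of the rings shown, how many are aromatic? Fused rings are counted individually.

The SMILES encodes a five-membered ring with an oxygen at position 1 and a nitrogen at position 3 (in a C=N bond), with two double bonds; a seven-membered carbon ring with three C=C double bonds and one sp³ carbon; a six-membered carbon ring with three alternating C=C double bonds, fused to a saturated five-membered carbon ring; a five-membered ring of four carbons and one nitrogen bearing a hydrogen, with two C=C double bonds; an eight-membered carbon ring with four alternating C=C double bonds.
The 5-membered ring with one oxygen and one =N– is fully conjugated (every ring atom contributes a p orbital); 2 ring double bonds (4 π electrons) plus a heteroatom lone pair (2) give 6 π electrons. Since 6 = 4n+2 (n=1), it is aromatic (oxazole).
The 7-membered ring has one sp³ carbon, so it is not fully conjugated — not aromatic (cycloheptatriene).
The 6-membered ring is planar and fully conjugated; 3 ring double bonds give 6 π electrons. 6 = 4(1)+2, so it is aromatic (benzene ring).
The 5-membered ring has three sp³ carbons, so it is not fully conjugated — not aromatic (cyclopentane ring).
The 5-membered ring with one N–H has a continuous p-orbital overlap around the ring; 2 ring double bonds (4 π electrons) plus a heteroatom lone pair (2) give 6 π electrons. 6 = 4(1)+2, so it is aromatic (pyrrole).
The 8-membered ring has only sp² ring atoms; a planar conformation would have a fully conjugated π system of 8 electrons. But 8 = 4(2), which is 4n not 4n+2, so it is not aromatic (cyclooctatetraene) — cyclooctatetraene distorts into a non-planar tub to avoid antiaromaticity.
3 of the 6 rings are aromatic. Total: 3.

3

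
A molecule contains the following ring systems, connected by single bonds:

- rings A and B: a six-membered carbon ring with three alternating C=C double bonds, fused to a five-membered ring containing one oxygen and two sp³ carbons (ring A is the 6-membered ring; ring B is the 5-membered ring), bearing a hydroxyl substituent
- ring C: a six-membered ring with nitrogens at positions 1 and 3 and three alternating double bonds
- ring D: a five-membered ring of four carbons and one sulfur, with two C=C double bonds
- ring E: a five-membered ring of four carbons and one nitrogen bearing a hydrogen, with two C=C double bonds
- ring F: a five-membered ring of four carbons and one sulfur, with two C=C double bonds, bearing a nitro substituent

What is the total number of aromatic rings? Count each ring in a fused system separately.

Ring A is planar and fully conjugated; 3 ring double bonds give 6 π electrons. Since 6 = 4n+2 (n=1), ring A is aromatic (benzene ring).
Ring B has two sp³ carbons, so it is not fully conjugated — not aromatic (oxolane ring).
Ring C is fully conjugated (every ring atom contributes a p orbital); 3 ring double bonds give 6 π electrons. 6 = 4(1)+2, so ring C is aromatic (pyrimidine).
Ring D is fully conjugated (every ring atom contributes a p orbital); 2 ring double bonds (4 π electrons) plus a heteroatom lone pair (2) give 6 π electrons. That satisfies 4n+2 with n=1, so ring D is aromatic (thiophene).
Ring E is fully conjugated (every ring atom contributes a p orbital); 2 ring double bonds (4 π electrons) plus a heteroatom lone pair (2) give 6 π electrons. That satisfies 4n+2 with n=1, so ring E is aromatic (pyrrole).
Ring F is planar and fully conjugated; 2 ring double bonds (4 π electrons) plus a heteroatom lone pair (2) give 6 π electrons. 6 = 4(1)+2, so ring F is aromatic (thiophene).
Aromatic: A, C, D, E, F. Total: 5.

5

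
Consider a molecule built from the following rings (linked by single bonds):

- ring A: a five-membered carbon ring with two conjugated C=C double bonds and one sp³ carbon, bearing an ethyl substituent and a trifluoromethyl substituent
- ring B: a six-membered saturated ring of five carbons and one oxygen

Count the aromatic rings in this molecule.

Ring A has one sp³ carbon, so it is not fully conjugated — not aromatic (cyclopentadiene).
Ring B has only sp³ atoms, so it is not fully conjugated — not aromatic (tetrahydropyran).
No ring is aromatic. Total: 0.

0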